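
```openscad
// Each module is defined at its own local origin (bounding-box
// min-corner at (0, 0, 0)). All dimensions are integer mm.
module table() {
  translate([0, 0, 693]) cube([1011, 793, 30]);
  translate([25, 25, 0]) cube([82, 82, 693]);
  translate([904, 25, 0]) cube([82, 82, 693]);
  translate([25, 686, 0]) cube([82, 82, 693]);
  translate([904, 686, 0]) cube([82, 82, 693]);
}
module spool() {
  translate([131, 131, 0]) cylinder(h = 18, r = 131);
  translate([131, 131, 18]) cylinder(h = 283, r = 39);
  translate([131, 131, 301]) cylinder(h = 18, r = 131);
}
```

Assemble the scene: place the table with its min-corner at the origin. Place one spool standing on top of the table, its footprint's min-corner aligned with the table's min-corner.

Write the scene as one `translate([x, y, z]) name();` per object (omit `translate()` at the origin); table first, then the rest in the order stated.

table();
translate([0, 0, 723]) spool();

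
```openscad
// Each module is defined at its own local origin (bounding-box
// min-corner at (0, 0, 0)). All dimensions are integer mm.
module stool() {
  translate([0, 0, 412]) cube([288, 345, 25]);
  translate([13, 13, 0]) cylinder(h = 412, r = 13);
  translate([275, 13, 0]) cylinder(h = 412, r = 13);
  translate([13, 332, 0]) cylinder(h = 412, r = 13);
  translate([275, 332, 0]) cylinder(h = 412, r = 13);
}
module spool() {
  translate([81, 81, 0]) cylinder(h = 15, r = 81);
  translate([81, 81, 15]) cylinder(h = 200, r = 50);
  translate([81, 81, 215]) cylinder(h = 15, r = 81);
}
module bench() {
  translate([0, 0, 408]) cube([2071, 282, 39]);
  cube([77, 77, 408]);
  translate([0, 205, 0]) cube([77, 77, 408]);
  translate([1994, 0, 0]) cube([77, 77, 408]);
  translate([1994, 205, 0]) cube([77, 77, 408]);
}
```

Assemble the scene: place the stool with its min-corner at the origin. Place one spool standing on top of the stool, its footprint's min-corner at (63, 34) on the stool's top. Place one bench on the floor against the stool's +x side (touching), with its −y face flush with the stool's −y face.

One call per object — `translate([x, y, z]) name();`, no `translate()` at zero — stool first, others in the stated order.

stool();
translate([63, 34, 437]) spool();
translate([288, 0, 0]) bench();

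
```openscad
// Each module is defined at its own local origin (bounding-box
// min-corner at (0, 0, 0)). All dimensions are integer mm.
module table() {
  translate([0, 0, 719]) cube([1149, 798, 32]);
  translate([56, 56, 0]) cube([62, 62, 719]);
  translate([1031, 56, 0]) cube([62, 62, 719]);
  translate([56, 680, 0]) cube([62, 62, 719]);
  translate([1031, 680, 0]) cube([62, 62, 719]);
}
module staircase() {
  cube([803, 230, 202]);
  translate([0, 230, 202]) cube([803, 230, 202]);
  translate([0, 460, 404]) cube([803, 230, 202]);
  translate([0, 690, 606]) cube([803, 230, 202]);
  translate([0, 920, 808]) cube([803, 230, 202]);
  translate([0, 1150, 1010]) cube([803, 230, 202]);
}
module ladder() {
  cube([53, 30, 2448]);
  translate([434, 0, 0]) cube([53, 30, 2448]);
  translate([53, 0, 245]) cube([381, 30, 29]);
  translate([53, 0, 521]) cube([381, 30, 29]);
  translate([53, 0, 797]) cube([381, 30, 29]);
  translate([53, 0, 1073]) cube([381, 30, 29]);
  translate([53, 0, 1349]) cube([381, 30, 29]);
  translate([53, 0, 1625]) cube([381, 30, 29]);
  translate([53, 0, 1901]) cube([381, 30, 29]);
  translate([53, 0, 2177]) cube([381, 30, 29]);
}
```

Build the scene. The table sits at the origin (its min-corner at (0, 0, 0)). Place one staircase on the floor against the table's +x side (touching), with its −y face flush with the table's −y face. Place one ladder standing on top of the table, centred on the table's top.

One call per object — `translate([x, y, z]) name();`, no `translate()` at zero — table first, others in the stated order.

table();
translate([1149, 0, 0]) staircase();
translate([331, 384, 751]) ladder();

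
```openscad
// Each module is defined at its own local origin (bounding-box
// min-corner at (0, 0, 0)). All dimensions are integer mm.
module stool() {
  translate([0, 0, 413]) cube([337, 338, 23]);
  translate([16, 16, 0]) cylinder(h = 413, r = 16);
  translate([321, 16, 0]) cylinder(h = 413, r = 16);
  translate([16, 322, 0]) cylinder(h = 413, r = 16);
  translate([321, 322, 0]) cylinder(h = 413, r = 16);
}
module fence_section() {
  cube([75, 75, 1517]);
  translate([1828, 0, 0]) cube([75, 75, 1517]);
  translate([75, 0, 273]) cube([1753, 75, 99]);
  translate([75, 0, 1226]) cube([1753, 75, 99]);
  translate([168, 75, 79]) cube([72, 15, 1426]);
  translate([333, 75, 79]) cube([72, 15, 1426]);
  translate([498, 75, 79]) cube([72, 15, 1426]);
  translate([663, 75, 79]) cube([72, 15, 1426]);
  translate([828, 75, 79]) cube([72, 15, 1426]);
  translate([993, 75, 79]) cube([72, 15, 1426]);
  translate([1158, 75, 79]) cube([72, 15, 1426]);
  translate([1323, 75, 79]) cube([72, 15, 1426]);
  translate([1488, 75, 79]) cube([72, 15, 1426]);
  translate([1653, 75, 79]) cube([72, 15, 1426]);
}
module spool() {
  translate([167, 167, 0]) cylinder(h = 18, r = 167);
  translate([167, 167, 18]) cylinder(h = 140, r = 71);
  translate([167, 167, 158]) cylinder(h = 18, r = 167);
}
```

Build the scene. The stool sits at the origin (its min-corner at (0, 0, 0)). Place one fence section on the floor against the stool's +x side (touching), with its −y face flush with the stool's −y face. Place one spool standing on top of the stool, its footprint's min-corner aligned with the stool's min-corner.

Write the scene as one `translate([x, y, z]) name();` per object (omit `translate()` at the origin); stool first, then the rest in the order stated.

stool();
translate([337, 0, 0]) fence_section();
translate([0, 0, 436]) spool();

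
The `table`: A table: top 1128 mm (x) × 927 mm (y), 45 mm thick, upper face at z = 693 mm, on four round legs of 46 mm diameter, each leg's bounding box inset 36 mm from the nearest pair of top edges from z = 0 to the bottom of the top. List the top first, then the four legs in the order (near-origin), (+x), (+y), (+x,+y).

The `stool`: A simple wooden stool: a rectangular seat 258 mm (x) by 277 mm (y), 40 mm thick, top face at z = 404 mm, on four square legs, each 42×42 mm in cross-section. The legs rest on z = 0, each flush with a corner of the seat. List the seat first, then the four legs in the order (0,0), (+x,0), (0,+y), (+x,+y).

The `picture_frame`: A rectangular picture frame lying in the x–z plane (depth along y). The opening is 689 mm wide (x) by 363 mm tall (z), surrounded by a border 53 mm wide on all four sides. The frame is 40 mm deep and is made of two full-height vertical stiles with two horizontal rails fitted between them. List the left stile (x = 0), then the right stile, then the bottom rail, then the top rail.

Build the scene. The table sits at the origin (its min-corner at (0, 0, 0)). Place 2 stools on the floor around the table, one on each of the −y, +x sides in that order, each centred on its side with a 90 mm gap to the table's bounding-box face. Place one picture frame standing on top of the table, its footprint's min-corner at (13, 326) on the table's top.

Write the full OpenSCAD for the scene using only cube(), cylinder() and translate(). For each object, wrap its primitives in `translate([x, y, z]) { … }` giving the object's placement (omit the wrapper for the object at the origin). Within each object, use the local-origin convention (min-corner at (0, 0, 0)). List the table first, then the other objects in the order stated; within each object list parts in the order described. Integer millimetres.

translate([0, 0, 648]) cube([1128, 927, 45]);
translate([59, 59, 0]) cylinder(h = 648, r = 23);
translate([1069, 59, 0]) cylinder(h = 648, r = 23);
translate([59, 868, 0]) cylinder(h = 648, r = 23);
translate([1069, 868, 0]) cylinder(h = 648, r = 23);
translate([435, -367, 0]) {
  translate([0, 0, 364]) cube([258, 277, 40]);
  cube([42, 42, 364]);
  translate([216, 0, 0]) cube([42, 42, 364]);
  translate([0, 235, 0]) cube([42, 42, 364]);
  translate([216, 235, 0]) cube([42, 42, 364]);
}
translate([1218, 325, 0]) {
  translate([0, 0, 364]) cube([258, 277, 40]);
  cube([42, 42, 364]);
  translate([216, 0, 0]) cube([42, 42, 364]);
  translate([0, 235, 0]) cube([42, 42, 364]);
  translate([216, 235, 0]) cube([42, 42, 364]);
}
translate([13, 326, 693]) {
  cube([53, 40, 469]);
  translate([742, 0, 0]) cube([53, 40, 469]);
  translate([53, 0, 0]) cube([689, 40, 53]);
  translate([53, 0, 416]) cube([689, 40, 53]);
}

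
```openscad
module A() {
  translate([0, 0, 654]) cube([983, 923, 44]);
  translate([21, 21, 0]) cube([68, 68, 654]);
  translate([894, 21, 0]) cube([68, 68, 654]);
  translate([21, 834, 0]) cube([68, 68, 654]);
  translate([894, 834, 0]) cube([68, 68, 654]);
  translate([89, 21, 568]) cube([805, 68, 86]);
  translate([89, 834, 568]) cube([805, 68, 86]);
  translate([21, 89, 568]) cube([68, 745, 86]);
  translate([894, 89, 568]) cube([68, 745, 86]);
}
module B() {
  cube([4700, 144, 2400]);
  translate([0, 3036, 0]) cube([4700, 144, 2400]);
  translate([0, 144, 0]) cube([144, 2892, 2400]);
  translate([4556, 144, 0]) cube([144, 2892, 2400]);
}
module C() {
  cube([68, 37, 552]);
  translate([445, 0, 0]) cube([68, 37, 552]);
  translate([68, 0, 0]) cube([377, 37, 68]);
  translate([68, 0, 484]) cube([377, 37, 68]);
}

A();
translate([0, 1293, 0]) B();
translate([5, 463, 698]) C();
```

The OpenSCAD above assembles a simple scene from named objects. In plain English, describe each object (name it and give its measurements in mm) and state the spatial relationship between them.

A is a rectangular dining table. The top is 983×923×44 mm with its upper surface at z = 698 mm. It stands on four 68×68 mm square legs, each inset 21 mm from the nearest pair of top edges, running from the floor to the underside of the top. Four apron rails, 68 mm thick and 86 mm tall, run between adjacent legs with their top edges flush with the underside of the top and their outer faces flush with the legs' outer faces.

B is a box-shaped house frame (walls only): outside footprint 4700×3180 mm, wall height 2400 mm, wall thickness 144 mm. The two y-facing walls run the full x-width; the two x-facing walls fit between the inner faces of the y-facing walls.

C is a picture frame with a 377×416 mm rectangular opening (x by z) and a uniform 68 mm border on every side. Frame depth is 37 mm along y. It is built from two vertical stiles running the full outside height and two horizontal rails spanning the gap between the stiles.

The house frame is on the floor beside the table on its +y side. The picture frame is on top of the table.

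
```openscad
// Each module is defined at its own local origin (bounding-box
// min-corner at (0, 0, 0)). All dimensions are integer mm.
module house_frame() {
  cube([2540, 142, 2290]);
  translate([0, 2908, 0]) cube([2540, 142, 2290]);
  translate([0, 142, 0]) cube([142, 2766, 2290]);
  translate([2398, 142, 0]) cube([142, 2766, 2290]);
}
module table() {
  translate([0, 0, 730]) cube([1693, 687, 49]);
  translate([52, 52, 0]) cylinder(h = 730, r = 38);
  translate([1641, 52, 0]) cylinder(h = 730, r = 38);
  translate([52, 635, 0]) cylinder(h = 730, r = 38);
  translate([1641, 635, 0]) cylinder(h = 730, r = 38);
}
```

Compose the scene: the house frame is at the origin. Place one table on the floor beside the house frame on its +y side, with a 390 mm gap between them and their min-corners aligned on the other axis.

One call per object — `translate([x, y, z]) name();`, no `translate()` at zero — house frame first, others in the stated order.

house_frame();
translate([0, 3440, 0]) table();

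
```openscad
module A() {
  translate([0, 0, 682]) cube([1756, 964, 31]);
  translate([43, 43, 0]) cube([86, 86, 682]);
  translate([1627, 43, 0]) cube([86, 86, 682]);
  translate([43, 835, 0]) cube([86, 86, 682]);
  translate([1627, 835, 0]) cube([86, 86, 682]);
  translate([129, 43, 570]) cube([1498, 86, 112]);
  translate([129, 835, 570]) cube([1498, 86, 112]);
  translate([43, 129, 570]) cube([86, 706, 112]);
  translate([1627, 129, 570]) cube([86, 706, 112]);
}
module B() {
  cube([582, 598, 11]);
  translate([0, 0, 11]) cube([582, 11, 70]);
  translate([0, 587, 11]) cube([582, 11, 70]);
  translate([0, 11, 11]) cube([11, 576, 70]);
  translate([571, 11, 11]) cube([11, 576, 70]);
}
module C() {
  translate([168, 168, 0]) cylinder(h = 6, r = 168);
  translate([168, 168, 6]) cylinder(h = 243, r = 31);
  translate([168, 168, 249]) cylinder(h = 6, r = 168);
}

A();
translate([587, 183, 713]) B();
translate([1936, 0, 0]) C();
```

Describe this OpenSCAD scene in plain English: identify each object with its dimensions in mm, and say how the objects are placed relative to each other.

A is a rectangular dining table. The top is 1756×964×31 mm with its upper surface at z = 713 mm. It stands on four 86×86 mm square legs, each inset 43 mm from the nearest pair of top edges, running from the floor to the underside of the top. Four apron rails, 86 mm thick and 112 mm tall, run between adjacent legs with their top edges flush with the underside of the top and their outer faces flush with the legs' outer faces.

B is an open storage box with external size 582×598×81 mm and wall thickness 11 mm (the base is also 11 mm thick). The base covers the whole footprint; the four walls stand on the base, with the y-facing walls full-width and the x-facing walls fitting between their inner faces.

C is a spool: two coaxial disc flanges of radius 168 mm and thickness 6 mm, joined by a core cylinder of radius 31 mm and height 243 mm. The lower flange rests on z = 0 and the three cylinders share a vertical axis.

The open box is on top of the table, centred. The spool is on the floor beside the table on its +x side.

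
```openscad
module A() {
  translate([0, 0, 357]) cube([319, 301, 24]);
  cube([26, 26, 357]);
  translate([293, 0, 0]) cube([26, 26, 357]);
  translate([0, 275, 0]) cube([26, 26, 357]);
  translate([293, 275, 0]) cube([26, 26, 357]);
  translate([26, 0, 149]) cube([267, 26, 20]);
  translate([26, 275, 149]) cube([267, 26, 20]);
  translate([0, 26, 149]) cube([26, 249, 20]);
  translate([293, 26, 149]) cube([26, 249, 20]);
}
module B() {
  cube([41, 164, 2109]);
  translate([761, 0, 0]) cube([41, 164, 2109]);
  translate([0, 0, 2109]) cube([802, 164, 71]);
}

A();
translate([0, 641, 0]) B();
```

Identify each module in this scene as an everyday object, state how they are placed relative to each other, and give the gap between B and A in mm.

A is a stool. B is a door frame. The door frame is on the floor beside the stool on its +y side. The gap between the door frame and the stool is 340 mm.

The door frame's nearest face is 340 mm from the stool's +y face.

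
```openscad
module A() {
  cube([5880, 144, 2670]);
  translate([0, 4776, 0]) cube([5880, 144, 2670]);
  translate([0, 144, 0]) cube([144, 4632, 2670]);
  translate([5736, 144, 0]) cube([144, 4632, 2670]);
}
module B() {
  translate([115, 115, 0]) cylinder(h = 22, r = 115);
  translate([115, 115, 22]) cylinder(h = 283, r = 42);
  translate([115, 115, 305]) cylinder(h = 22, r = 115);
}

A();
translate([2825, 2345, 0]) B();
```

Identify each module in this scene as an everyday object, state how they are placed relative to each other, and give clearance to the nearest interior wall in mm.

A is a house frame. B is a spool. The spool sits inside the house frame, centred. The clearance to the nearest interior wall is 2201 mm.

Clearances: x = 2681, y = 2201; minimum 2201 mm.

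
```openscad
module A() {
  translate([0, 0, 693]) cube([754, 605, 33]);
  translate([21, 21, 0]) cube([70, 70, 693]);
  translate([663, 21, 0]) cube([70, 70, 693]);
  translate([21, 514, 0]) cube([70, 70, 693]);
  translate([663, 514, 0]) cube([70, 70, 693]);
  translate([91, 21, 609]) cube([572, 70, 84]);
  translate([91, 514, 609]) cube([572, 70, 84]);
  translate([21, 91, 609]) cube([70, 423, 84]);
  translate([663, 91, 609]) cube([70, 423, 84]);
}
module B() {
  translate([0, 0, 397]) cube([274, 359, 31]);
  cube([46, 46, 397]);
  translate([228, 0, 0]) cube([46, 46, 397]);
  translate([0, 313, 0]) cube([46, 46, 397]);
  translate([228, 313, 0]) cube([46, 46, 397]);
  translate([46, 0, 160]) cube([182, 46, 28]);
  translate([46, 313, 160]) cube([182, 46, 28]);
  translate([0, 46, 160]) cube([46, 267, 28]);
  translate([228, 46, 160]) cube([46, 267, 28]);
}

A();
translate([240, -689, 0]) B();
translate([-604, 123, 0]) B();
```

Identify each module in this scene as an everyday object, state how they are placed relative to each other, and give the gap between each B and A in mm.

Each stool's nearest face is 330 mm from the table's bounding box.

A is a table. B is a stool. Two stools sit around the table at the −y, −x sides. The gap between each stool and the table is 330 mm.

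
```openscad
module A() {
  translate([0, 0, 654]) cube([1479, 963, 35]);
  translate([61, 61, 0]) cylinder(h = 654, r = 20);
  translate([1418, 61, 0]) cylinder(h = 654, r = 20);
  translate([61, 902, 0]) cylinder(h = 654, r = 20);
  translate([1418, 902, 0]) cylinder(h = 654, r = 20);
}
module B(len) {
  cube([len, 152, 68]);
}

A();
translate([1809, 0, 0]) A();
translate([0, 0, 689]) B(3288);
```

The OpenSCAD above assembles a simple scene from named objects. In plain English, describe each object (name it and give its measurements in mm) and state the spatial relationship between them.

A is a table: top 1479 mm (x) × 963 mm (y), 35 mm thick, upper face at z = 689 mm, on four round legs of 40 mm diameter, each leg's bounding box inset 41 mm from the nearest pair of top edges, running from z = 0 to the bottom of the top.

B is a rectangular beam 3288 mm long (x), 152 mm deep (y), 68 mm thick (z).

The beam spans the tops of two tables placed 330 mm apart, resting at z = 689 mm.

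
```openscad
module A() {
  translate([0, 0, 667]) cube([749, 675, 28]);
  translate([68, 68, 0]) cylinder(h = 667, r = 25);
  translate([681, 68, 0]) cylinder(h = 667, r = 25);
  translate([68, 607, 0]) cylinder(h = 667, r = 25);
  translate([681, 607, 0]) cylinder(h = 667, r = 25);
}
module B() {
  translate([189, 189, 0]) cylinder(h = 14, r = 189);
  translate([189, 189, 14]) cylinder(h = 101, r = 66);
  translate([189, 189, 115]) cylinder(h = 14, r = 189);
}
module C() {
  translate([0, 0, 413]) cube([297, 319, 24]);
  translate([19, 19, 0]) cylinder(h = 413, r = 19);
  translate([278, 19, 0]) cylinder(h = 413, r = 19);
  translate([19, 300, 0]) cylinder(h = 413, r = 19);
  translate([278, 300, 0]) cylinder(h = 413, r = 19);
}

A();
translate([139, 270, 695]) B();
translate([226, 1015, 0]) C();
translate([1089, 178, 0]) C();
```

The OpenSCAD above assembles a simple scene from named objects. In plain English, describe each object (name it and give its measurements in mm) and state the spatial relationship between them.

A is a rectangular dining table. The top is 749×675×28 mm with its upper surface at z = 695 mm. It stands on four round legs of 50 mm diameter, each leg's bounding box inset 43 mm from the nearest pair of top edges, running from the floor to the underside of the top.

B is a spool: two coaxial disc flanges of radius 189 mm and thickness 14 mm, joined by a core cylinder of radius 66 mm and height 101 mm. The lower flange rests on z = 0 and the three cylinders share a vertical axis.

C is a four-legged stool. The seat is a 297×319×24 mm slab whose top surface is at z = 437 mm; four round legs, each 38 mm in diameter, run from the floor (z = 0) to the underside of the seat, each leg's axis is inset half a diameter from the nearest pair of seat edges (so the leg's bounding box is flush with the corner).

The spool is on top of the table. Two stools sit around the table at the +y, +x sides.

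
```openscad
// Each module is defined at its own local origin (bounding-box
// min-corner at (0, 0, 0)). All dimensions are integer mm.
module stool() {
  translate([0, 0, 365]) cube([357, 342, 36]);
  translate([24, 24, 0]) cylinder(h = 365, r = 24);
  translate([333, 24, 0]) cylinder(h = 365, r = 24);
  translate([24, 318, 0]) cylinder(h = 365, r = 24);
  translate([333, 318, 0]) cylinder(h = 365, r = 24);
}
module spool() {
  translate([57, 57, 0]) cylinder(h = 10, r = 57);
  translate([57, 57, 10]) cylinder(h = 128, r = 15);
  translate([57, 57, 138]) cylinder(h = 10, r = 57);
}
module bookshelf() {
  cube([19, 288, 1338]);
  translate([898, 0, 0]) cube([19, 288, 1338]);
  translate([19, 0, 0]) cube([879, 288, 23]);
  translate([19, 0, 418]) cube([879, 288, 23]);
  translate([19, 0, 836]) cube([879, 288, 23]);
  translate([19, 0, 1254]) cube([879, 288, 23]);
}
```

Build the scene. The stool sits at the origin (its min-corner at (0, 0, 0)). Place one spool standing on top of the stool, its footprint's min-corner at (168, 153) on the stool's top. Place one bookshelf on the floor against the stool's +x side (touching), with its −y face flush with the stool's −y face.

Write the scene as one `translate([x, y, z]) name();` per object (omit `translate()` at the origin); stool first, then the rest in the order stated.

stool();
translate([168, 153, 401]) spool();
translate([357, 0, 0]) bookshelf();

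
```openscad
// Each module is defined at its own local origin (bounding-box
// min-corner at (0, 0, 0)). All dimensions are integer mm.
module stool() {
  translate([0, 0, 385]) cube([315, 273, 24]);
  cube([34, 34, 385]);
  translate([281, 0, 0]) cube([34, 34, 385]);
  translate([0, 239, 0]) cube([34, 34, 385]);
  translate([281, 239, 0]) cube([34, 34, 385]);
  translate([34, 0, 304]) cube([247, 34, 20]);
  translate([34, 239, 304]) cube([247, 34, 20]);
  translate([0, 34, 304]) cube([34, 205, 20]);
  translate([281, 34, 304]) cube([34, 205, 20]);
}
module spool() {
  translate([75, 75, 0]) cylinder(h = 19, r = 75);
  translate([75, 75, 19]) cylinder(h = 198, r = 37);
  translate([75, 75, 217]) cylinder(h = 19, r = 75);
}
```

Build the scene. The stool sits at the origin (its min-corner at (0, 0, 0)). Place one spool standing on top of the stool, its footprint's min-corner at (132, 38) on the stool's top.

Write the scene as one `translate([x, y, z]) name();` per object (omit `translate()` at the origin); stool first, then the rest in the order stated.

stool();
translate([132, 38, 409]) spool();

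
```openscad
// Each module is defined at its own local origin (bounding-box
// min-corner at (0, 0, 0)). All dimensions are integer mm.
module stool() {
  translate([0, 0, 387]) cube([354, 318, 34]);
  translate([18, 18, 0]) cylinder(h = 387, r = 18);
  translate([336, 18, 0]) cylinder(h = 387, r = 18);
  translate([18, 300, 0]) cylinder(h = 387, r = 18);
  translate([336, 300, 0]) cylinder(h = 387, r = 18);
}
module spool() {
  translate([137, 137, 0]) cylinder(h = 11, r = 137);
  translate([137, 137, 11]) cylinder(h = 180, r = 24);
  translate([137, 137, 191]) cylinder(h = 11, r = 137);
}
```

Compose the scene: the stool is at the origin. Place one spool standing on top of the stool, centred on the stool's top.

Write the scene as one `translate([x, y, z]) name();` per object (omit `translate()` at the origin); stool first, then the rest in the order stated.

stool();
translate([40, 22, 421]) spool();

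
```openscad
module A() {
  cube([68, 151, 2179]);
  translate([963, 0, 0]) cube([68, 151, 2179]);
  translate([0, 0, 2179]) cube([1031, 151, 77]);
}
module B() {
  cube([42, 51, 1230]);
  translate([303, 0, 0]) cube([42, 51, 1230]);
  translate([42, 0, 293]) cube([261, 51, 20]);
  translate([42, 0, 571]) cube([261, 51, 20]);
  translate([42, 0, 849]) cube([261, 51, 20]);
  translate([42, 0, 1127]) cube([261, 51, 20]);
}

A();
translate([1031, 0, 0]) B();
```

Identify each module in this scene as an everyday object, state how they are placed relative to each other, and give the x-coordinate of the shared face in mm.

A is a door frame. B is a ladder. The ladder is against the door frame's +x side, with their −y faces flush. The x-coordinate of the shared face is 1031 mm.

The door frame's +x face and the ladder's −x face are both at x = 1031 mm.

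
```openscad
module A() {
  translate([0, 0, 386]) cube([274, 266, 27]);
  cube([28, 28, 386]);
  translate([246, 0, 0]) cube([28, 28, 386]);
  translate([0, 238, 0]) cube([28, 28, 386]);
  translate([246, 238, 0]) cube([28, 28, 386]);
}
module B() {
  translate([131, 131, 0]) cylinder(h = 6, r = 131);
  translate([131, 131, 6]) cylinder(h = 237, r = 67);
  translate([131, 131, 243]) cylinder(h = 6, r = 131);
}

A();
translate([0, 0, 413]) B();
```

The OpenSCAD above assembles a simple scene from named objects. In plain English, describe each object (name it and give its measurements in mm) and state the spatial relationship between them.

A is a four-legged stool. The seat is a 274×266×27 mm slab whose top surface is at z = 413 mm; four square legs, each 28×28 mm in cross-section, run from the floor (z = 0) to the underside of the seat, each flush with a corner of the seat.

B is a spool: two coaxial disc flanges of radius 131 mm and thickness 6 mm, joined by a core cylinder of radius 67 mm and height 237 mm. The lower flange rests on z = 0 and the three cylinders share a vertical axis.

The spool is on top of the stool.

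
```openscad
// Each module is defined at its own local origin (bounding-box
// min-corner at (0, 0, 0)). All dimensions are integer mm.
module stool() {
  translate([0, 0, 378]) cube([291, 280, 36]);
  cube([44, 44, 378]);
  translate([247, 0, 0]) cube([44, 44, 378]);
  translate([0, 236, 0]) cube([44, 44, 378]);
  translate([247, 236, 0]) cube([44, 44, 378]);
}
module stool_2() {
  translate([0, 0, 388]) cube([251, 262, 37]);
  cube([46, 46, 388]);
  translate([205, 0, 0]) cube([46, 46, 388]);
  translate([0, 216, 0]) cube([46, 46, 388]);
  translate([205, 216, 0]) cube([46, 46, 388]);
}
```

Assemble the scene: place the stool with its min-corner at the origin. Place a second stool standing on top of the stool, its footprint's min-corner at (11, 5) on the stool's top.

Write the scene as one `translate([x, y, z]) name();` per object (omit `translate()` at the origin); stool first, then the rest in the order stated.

stool();
translate([11, 5, 414]) stool_2();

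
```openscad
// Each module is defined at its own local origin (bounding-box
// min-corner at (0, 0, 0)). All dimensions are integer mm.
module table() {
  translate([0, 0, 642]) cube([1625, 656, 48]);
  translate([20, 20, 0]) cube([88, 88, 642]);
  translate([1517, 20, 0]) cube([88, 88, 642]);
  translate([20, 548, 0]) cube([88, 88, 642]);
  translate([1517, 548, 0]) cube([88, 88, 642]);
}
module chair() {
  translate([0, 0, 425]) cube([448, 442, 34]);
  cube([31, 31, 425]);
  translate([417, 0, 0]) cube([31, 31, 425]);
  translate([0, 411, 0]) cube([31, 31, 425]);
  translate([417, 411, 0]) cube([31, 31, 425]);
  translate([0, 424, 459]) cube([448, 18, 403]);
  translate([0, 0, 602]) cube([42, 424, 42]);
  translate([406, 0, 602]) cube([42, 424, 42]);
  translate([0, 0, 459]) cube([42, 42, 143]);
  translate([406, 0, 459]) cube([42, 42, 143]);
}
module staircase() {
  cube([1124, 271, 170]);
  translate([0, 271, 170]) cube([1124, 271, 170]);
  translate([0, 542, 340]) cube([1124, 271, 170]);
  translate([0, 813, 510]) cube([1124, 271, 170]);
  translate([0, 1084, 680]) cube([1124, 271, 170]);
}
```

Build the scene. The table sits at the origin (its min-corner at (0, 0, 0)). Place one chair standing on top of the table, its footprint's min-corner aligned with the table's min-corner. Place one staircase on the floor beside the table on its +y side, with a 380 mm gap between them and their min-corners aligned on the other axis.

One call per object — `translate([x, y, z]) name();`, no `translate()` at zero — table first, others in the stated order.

table();
translate([0, 0, 690]) chair();
translate([0, 1036, 0]) staircase();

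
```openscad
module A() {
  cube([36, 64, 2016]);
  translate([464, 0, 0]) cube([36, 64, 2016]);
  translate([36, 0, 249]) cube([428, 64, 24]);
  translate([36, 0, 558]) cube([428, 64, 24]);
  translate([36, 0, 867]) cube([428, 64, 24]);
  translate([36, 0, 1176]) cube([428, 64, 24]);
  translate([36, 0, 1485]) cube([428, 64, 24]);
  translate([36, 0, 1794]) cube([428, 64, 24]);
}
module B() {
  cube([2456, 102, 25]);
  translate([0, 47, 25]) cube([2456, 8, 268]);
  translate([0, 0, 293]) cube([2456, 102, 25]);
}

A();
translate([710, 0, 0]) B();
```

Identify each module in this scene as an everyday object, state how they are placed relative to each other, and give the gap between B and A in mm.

The I-beam's nearest face is 210 mm from the ladder's +x face.

A is a ladder. B is an I-beam. The I-beam is on the floor beside the ladder on its +x side. The gap between the I-beam and the ladder is 210 mm.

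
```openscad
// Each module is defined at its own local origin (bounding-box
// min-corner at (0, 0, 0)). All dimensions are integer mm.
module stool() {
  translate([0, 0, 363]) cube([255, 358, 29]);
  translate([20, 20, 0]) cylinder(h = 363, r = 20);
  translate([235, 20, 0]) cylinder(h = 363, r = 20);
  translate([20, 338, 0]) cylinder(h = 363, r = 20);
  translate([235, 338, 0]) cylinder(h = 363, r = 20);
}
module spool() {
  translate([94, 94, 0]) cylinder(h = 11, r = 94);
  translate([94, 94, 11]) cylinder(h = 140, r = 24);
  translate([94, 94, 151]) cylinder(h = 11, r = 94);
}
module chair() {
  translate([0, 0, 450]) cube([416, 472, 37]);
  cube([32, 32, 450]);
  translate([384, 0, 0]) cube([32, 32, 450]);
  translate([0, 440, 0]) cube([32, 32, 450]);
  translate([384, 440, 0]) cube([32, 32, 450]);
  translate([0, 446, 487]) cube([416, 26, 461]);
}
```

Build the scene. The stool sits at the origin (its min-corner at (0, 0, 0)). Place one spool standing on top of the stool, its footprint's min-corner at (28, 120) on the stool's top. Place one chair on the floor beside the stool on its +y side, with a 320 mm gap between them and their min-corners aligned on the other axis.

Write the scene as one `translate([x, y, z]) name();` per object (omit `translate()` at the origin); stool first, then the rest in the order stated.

stool();
translate([28, 120, 392]) spool();
translate([0, 678, 0]) chair();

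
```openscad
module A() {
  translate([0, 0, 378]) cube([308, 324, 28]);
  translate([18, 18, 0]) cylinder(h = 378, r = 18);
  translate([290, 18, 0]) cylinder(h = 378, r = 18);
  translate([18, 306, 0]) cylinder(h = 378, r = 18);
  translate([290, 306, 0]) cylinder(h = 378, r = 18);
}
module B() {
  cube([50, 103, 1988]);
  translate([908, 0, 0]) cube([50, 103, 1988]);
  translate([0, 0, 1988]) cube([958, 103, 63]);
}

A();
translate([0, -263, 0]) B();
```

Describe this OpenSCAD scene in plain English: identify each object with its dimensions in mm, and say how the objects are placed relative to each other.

A is a four-legged stool. The seat is 308×324 mm, 28 mm thick, top at z = 406 mm. It stands on four round legs, each 36 mm in diameter, from z = 0 to the seat underside, each leg's axis is inset half a diameter from the nearest pair of seat edges (so the leg's bounding box is flush with the corner).

B is a rectangular door frame: two vertical jambs of 50×103 mm section, 1988 mm tall, with a clear opening 858 mm wide between their inner faces. A header 63 mm tall and 103 mm deep lies on top of the jambs and spans the full outside width.

The door frame is on the floor beside the stool on its −y side.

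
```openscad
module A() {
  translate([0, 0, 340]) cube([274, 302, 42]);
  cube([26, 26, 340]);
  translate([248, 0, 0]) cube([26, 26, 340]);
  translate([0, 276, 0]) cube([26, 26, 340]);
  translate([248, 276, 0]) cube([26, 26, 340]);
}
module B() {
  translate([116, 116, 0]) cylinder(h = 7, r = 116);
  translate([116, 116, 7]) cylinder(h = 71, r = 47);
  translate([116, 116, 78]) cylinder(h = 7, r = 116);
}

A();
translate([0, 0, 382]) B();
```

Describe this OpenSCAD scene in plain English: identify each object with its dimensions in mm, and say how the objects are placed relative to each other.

A is a four-legged stool. The seat is 274×302 mm, 42 mm thick, top at z = 382 mm. It stands on four square legs, each 26×26 mm in cross-section, from z = 0 to the seat underside, each flush with a corner of the seat.

B is a spool: two coaxial disc flanges of radius 116 mm and thickness 7 mm, joined by a core cylinder of radius 47 mm and height 71 mm. The lower flange rests on z = 0 and the three cylinders share a vertical axis.

The spool is on top of the stool.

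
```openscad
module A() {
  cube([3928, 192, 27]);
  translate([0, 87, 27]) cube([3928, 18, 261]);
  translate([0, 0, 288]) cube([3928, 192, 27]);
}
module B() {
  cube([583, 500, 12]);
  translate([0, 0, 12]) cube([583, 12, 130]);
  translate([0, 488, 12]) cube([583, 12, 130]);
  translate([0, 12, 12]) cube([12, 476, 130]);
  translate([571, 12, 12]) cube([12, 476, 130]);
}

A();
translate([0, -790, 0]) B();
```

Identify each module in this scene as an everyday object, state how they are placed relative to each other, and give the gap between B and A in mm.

A is an I-beam. B is an open box. The open box is on the floor beside the I-beam on its −y side. The gap between the open box and the I-beam is 290 mm.

The open box's nearest face is 290 mm from the I-beam's −y face.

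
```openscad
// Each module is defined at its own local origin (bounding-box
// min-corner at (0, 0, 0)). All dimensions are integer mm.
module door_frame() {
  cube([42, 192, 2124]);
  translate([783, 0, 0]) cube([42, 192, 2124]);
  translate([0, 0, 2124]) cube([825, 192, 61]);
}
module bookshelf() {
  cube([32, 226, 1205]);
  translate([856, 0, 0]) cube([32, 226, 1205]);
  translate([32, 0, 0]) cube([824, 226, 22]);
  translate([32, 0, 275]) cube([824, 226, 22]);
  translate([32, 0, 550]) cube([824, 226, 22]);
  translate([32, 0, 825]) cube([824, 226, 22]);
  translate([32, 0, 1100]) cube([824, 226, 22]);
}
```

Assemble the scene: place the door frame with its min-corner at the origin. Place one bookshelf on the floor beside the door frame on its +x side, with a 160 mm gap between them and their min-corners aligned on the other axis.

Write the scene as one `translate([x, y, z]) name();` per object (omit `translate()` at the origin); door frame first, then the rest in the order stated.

door_frame();
translate([985, 0, 0]) bookshelf();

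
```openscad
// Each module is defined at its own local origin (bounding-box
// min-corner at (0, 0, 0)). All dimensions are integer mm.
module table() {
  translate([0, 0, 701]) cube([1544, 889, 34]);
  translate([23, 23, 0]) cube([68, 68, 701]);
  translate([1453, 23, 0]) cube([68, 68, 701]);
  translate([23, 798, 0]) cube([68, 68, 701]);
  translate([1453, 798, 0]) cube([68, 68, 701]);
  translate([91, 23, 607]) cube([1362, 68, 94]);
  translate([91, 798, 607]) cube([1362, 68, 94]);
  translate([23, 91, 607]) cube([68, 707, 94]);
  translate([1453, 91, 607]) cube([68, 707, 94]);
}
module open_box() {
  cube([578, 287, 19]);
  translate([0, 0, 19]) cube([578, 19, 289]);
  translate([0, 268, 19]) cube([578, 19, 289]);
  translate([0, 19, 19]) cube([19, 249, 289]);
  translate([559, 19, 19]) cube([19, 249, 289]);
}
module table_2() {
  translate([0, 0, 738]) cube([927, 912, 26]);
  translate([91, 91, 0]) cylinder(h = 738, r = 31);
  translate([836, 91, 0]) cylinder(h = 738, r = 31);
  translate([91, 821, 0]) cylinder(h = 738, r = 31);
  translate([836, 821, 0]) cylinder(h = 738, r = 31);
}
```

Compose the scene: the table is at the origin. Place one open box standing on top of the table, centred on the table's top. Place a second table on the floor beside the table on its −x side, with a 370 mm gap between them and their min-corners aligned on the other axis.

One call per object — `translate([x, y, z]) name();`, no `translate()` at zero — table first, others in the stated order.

table();
translate([483, 301, 735]) open_box();
translate([-1297, 0, 0]) table_2();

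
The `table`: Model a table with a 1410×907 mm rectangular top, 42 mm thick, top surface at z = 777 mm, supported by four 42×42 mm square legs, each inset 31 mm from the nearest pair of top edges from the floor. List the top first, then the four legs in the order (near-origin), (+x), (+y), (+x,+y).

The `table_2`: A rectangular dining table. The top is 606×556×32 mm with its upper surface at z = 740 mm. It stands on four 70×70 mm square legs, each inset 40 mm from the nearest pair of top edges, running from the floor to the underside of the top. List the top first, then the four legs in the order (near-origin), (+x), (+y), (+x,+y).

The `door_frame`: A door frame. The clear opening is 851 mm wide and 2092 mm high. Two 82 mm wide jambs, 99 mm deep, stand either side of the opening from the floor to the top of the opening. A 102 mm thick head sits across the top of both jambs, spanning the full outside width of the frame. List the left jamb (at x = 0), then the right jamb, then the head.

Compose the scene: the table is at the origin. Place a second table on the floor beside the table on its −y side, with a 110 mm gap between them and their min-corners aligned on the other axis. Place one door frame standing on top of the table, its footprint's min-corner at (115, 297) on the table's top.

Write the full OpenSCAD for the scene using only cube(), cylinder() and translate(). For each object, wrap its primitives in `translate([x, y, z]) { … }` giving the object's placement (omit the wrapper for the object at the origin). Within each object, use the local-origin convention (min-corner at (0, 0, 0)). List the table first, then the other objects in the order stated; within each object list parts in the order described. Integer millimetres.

translate([0, 0, 735]) cube([1410, 907, 42]);
translate([31, 31, 0]) cube([42, 42, 735]);
translate([1337, 31, 0]) cube([42, 42, 735]);
translate([31, 834, 0]) cube([42, 42, 735]);
translate([1337, 834, 0]) cube([42, 42, 735]);
translate([0, -666, 0]) {
  translate([0, 0, 708]) cube([606, 556, 32]);
  translate([40, 40, 0]) cube([70, 70, 708]);
  translate([496, 40, 0]) cube([70, 70, 708]);
  translate([40, 446, 0]) cube([70, 70, 708]);
  translate([496, 446, 0]) cube([70, 70, 708]);
}
translate([115, 297, 777]) {
  cube([82, 99, 2092]);
  translate([933, 0, 0]) cube([82, 99, 2092]);
  translate([0, 0, 2092]) cube([1015, 99, 102]);
}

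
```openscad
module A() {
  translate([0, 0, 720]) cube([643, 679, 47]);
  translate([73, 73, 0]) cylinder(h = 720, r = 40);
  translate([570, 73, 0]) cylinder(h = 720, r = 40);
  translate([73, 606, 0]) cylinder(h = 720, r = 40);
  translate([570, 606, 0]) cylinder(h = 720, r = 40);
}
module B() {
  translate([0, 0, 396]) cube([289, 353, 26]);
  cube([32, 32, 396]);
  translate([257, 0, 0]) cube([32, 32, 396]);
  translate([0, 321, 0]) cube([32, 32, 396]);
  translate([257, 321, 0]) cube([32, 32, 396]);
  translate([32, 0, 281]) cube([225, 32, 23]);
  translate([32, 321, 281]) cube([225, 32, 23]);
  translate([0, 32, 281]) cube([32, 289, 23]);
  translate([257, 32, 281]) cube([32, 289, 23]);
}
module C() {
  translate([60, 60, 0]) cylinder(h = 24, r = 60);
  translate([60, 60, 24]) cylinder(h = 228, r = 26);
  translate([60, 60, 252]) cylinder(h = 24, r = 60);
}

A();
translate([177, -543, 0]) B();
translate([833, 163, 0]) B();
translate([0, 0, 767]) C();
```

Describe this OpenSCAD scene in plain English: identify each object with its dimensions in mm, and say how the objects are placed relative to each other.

A is a table with a 643×679 mm rectangular top, 47 mm thick, top surface at z = 767 mm, supported by four round legs of 80 mm diameter, each leg's bounding box inset 33 mm from the nearest pair of top edges, running from the floor.

B is a simple wooden stool: a rectangular seat 289 mm (x) by 353 mm (y), 26 mm thick, top face at z = 422 mm, on four square legs, each 32×32 mm in cross-section. The legs rest on z = 0, each flush with a corner of the seat. Four stretchers, 32 mm wide and 23 mm tall, connect adjacent legs with their undersides at z = 281 mm, each running between the inner faces of the legs it joins and aligned with the legs' outer faces on the other axis.

C is a spool: two coaxial disc flanges of radius 60 mm and thickness 24 mm, joined by a core cylinder of radius 26 mm and height 228 mm. The lower flange rests on z = 0 and the three cylinders share a vertical axis.

Two stools sit around the table at the −y, +x sides. The spool is on top of the table.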